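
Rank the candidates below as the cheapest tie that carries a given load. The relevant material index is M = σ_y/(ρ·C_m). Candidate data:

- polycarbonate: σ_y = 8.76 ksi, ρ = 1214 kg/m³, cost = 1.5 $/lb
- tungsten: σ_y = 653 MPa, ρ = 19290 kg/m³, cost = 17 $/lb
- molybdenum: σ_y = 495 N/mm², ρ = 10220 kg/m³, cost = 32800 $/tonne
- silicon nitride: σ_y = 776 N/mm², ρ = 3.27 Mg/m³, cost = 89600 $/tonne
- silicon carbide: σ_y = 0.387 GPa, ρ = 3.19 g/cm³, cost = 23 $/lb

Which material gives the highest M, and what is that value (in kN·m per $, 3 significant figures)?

polycarbonate, M = 15.0 kN·m per $

Normalizing units and computing the index:
  polycarbonate: σ_y = 60.40 MPa, ρ = 1214 kg/m³, cost = 3.307 $/kg
  tungsten: σ_y = 653.0 MPa, ρ = 19290 kg/m³, cost = 37.48 $/kg
  molybdenum: σ_y = 495.0 MPa, ρ = 10220 kg/m³, cost = 32.80 $/kg
  silicon nitride: σ_y = 776.0 MPa, ρ = 3270 kg/m³, cost = 89.60 $/kg
  silicon carbide: σ_y = 387.0 MPa, ρ = 3190 kg/m³, cost = 50.71 $/kg
  polycarbonate: M = 15.0 kN·m per $
  silicon nitride: M = 2.65 kN·m per $
  silicon carbide: M = 2.39 kN·m per $
  molybdenum: M = 1.48 kN·m per $
  tungsten: M = 0.903 kN·m per $
Highest index: polycarbonate.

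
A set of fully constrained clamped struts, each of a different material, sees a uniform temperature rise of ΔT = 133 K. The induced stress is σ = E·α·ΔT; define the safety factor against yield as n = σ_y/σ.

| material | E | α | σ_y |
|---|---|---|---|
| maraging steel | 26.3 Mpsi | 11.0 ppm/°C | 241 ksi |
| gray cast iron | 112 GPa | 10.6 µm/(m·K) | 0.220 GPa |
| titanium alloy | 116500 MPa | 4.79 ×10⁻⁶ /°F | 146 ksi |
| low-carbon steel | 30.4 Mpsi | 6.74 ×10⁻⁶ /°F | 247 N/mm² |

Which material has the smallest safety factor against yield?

In consistent units (E in GPa, α in ×10⁻⁶/K, σ_y in MPa):
  maraging steel: E = 181.3, α = 11.0, σ_y = 1662 → σ = 265 MPa, n = 6.26
  gray cast iron: E = 112.0, α = 10.6, σ_y = 220.0 → σ = 158 MPa, n = 1.39
  titanium alloy: E = 116.5, α = 8.62, σ_y = 1007 → σ = 134 MPa, n = 7.54
  low-carbon steel: E = 209.6, α = 12.1, σ_y = 247.0 → σ = 338 MPa, n = 0.730
The minimum is low-carbon steel at n = 0.730.

low-carbon steel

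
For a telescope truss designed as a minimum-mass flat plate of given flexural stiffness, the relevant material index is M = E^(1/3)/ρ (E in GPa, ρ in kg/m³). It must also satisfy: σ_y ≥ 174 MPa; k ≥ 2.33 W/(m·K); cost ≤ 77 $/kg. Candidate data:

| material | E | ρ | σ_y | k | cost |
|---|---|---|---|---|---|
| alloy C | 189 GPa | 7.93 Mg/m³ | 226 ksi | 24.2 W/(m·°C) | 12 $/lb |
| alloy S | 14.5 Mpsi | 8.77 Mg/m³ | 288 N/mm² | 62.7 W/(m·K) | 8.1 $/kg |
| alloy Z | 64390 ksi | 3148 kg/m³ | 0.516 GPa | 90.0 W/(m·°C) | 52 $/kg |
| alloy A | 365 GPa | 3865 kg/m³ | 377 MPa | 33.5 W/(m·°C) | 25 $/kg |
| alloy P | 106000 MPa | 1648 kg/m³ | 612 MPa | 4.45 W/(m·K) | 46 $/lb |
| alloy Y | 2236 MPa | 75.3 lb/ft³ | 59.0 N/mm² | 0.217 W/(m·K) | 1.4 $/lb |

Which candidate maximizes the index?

alloy Z

Screen on constraints: σ_y ≥ 174 MPa; k ≥ 2.33 W/(m·K); cost ≤ 77 $/kg. Survivors: alloy C, alloy S, alloy Z, alloy A.
Normalizing units and computing the index:
  alloy C: E = 189.0 GPa, ρ = 7930 kg/m³
  alloy S: E = 99.97 GPa, ρ = 8770 kg/m³
  alloy Z: E = 444.0 GPa, ρ = 3148 kg/m³
  alloy A: E = 365.0 GPa, ρ = 3865 kg/m³
  alloy Z: M = 2.42×10⁻³
  alloy A: M = 1.85×10⁻³
  alloy C: M = 0.724×10⁻³
  alloy S: M = 0.529×10⁻³
Alloy Z ranks first.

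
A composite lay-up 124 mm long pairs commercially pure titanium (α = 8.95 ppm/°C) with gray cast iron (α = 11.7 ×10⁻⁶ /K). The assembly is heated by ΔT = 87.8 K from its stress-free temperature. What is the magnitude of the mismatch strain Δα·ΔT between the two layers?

Δα = |8.95 − 11.7|×10⁻⁶/K = 2.75×10⁻⁶/K.
Mismatch strain = Δα·ΔT = 2.75×10⁻⁶ × 87.8 = 2.41×10⁻⁴.

2.41×10⁻⁴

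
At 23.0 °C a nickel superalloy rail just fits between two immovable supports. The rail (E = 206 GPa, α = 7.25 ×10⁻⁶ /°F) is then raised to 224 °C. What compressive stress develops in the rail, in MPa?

540 MPa

α = 7.25×10⁻⁶/°F × 9/5 = 13.0×10⁻⁶/K.
ΔT = 201.0 K. Constrained thermal stress σ = E·α·ΔT = 206.0×10³ MPa × 13.0×10⁻⁶ × 201.0 = 540 MPa (compressive).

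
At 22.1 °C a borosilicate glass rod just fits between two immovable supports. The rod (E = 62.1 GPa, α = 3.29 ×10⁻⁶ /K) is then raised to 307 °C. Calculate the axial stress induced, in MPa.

ΔT = 284.9 K. Constrained thermal stress σ = E·α·ΔT = 62.10×10³ MPa × 3.29×10⁻⁶ × 284.9 = 58.2 MPa (compressive).

58.2 MPa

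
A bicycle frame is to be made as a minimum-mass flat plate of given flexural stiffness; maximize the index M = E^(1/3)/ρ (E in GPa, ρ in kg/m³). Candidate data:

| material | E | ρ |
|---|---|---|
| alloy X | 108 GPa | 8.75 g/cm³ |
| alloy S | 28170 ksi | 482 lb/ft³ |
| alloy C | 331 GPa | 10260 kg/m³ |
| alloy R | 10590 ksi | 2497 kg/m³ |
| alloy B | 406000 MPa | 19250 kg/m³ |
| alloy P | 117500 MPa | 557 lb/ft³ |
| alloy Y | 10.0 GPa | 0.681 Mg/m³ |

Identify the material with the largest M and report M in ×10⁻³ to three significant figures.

alloy Y, M = 3.16×10⁻³

Convert each candidate to consistent units, then evaluate M:
  alloy X: E = 108.0 GPa, ρ = 8750 kg/m³
  alloy S: E = 194.2 GPa, ρ = 7721 kg/m³
  alloy C: E = 331.0 GPa, ρ = 10260 kg/m³
  alloy R: E = 73.02 GPa, ρ = 2497 kg/m³
  alloy B: E = 406.0 GPa, ρ = 19250 kg/m³
  alloy P: E = 117.5 GPa, ρ = 8922 kg/m³
  alloy Y: E = 10.00 GPa, ρ = 681.0 kg/m³
  alloy Y: M = 3.16×10⁻³
  alloy R: M = 1.67×10⁻³
  alloy S: M = 0.750×10⁻³
  alloy C: M = 0.674×10⁻³
  alloy P: M = 0.549×10⁻³
  alloy X: M = 0.544×10⁻³
  alloy B: M = 0.385×10⁻³
The maximum is for alloy Y.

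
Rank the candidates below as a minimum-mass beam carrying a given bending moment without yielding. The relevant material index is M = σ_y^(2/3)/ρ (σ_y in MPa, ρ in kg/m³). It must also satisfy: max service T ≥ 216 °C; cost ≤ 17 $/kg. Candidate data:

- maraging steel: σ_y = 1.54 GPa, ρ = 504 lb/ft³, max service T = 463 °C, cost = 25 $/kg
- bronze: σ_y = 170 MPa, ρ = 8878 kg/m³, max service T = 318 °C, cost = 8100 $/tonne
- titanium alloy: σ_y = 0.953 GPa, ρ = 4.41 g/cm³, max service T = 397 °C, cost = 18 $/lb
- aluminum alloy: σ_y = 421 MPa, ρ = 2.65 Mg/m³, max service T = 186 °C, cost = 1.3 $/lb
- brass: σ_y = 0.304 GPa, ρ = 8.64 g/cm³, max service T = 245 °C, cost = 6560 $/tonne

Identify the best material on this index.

brass

Screen on constraints: max service T ≥ 216 °C; cost ≤ 17 $/kg. Survivors: bronze, brass.
In SI units:
  bronze: σ_y = 170.0 MPa, ρ = 8878 kg/m³
  brass: σ_y = 304.0 MPa, ρ = 8640 kg/m³
  brass: M = 5.23×10⁻³
  bronze: M = 3.46×10⁻³
Brass has the largest M.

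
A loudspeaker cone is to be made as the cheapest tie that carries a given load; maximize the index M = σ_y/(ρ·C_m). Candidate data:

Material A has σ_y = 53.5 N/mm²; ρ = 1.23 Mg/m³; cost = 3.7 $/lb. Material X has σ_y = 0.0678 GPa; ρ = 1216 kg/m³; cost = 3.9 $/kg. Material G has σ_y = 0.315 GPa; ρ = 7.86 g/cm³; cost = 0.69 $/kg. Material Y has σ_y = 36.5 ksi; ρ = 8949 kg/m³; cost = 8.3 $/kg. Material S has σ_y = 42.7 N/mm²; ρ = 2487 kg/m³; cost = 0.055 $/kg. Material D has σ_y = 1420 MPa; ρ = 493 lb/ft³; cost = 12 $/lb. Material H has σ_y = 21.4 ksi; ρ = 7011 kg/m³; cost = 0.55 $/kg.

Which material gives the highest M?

material S

Convert each candidate to consistent units, then evaluate M:
  material A: σ_y = 53.50 MPa, ρ = 1230 kg/m³, cost = 8.157 $/kg
  material X: σ_y = 67.80 MPa, ρ = 1216 kg/m³, cost = 3.900 $/kg
  material G: σ_y = 315.0 MPa, ρ = 7860 kg/m³, cost = 0.6900 $/kg
  material Y: σ_y = 251.7 MPa, ρ = 8949 kg/m³, cost = 8.300 $/kg
  material S: σ_y = 42.70 MPa, ρ = 2487 kg/m³, cost = 0.05500 $/kg
  material D: σ_y = 1420 MPa, ρ = 7897 kg/m³, cost = 26.46 $/kg
  material H: σ_y = 147.5 MPa, ρ = 7011 kg/m³, cost = 0.5500 $/kg
  material S: M = 312 kN·m per $
  material G: M = 58.1 kN·m per $
  material H: M = 38.3 kN·m per $
  material X: M = 14.3 kN·m per $
  material D: M = 6.80 kN·m per $
  material A: M = 5.33 kN·m per $
  material Y: M = 3.39 kN·m per $
Material S ranks first.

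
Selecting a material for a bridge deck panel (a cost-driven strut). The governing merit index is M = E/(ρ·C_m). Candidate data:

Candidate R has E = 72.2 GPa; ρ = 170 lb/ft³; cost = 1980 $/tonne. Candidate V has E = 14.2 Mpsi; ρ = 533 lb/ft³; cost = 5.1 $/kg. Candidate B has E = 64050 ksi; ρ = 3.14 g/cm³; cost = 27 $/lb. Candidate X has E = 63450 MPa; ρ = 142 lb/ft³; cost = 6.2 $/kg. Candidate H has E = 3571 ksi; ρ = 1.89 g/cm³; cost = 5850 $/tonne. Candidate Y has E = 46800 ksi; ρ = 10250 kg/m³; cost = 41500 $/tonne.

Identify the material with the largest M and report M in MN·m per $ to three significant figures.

candidate R, M = 13.4 MN·m per $

Convert each candidate to consistent units, then evaluate M:
  candidate R: E = 72.20 GPa, ρ = 2723 kg/m³, cost = 1.980 $/kg
  candidate V: E = 97.91 GPa, ρ = 8538 kg/m³, cost = 5.100 $/kg
  candidate B: E = 441.6 GPa, ρ = 3140 kg/m³, cost = 59.52 $/kg
  candidate X: E = 63.45 GPa, ρ = 2275 kg/m³, cost = 6.200 $/kg
  candidate H: E = 24.62 GPa, ρ = 1890 kg/m³, cost = 5.850 $/kg
  candidate Y: E = 322.7 GPa, ρ = 10250 kg/m³, cost = 41.50 $/kg
  candidate R: M = 13.4 MN·m per $
  candidate X: M = 4.50 MN·m per $
  candidate B: M = 2.36 MN·m per $
  candidate V: M = 2.25 MN·m per $
  candidate H: M = 2.23 MN·m per $
  candidate Y: M = 0.759 MN·m per $
Candidate R has the largest M.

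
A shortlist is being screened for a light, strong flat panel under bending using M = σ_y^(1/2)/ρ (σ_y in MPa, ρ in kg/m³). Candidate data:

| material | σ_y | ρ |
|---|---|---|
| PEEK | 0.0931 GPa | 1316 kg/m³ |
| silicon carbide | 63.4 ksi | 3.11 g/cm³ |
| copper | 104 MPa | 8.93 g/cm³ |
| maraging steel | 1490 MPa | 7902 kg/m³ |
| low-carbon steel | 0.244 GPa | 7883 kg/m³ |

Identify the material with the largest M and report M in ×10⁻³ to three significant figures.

In SI units:
  PEEK: σ_y = 93.10 MPa, ρ = 1316 kg/m³
  silicon carbide: σ_y = 437.1 MPa, ρ = 3110 kg/m³
  copper: σ_y = 104.0 MPa, ρ = 8930 kg/m³
  maraging steel: σ_y = 1490 MPa, ρ = 7902 kg/m³
  low-carbon steel: σ_y = 244.0 MPa, ρ = 7883 kg/m³
  PEEK: M = 7.33×10⁻³
  silicon carbide: M = 6.72×10⁻³
  maraging steel: M = 4.88×10⁻³
  low-carbon steel: M = 1.98×10⁻³
  copper: M = 1.14×10⁻³
The maximum is for PEEK.

PEEK, M = 7.33×10⁻³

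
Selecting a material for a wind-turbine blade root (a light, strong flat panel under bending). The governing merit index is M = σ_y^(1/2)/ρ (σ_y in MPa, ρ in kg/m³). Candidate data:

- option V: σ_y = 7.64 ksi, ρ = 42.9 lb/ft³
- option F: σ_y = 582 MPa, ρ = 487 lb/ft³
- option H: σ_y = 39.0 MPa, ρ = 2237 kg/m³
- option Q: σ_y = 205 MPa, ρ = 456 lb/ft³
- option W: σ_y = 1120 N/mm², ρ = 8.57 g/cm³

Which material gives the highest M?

Putting every candidate on a common basis:
  option V: σ_y = 52.68 MPa, ρ = 687.2 kg/m³
  option F: σ_y = 582.0 MPa, ρ = 7801 kg/m³
  option H: σ_y = 39.00 MPa, ρ = 2237 kg/m³
  option Q: σ_y = 205.0 MPa, ρ = 7304 kg/m³
  option W: σ_y = 1120 MPa, ρ = 8570 kg/m³
  option V: M = 10.6×10⁻³
  option W: M = 3.91×10⁻³
  option F: M = 3.09×10⁻³
  option H: M = 2.79×10⁻³
  option Q: M = 1.96×10⁻³
Highest index: option V.

option V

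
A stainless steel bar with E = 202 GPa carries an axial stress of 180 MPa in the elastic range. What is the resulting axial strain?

ε = σ/E = 180 / 202000 = 8.91×10⁻⁴.

8.91×10⁻⁴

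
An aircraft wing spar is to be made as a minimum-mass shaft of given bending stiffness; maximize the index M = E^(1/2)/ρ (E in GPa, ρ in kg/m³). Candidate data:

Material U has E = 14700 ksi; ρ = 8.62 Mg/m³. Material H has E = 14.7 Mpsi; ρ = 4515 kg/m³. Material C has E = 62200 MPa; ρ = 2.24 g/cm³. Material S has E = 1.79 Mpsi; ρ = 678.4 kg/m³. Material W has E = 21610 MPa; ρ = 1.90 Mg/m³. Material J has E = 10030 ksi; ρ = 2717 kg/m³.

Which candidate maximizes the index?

material S

Putting every candidate on a common basis:
  material U: E = 101.4 GPa, ρ = 8620 kg/m³
  material H: E = 101.4 GPa, ρ = 4515 kg/m³
  material C: E = 62.20 GPa, ρ = 2240 kg/m³
  material S: E = 12.34 GPa, ρ = 678.4 kg/m³
  material W: E = 21.61 GPa, ρ = 1900 kg/m³
  material J: E = 69.15 GPa, ρ = 2717 kg/m³
  material S: M = 5.18×10⁻³
  material C: M = 3.52×10⁻³
  material J: M = 3.06×10⁻³
  material W: M = 2.45×10⁻³
  material H: M = 2.23×10⁻³
  material U: M = 1.17×10⁻³
The maximum is for material S.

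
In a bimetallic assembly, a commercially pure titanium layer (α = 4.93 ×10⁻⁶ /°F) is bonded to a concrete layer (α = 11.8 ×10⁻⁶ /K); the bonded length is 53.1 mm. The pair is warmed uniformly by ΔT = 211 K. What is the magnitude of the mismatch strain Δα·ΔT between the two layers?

commercially pure titanium: α = 4.93×10⁻⁶/°F × 9/5 = 8.87×10⁻⁶/K.
Δα = |8.87 − 11.8|×10⁻⁶/K = 2.93×10⁻⁶/K.
Mismatch strain = Δα·ΔT = 2.93×10⁻⁶ × 211.0 = 6.17×10⁻⁴.

6.17×10⁻⁴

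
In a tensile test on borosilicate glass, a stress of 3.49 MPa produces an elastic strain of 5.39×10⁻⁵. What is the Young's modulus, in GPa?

E = σ/ε = 3.49 MPa / 5.39×10⁻⁵ = 64750 MPa = 64.7 GPa.

64.7 GPa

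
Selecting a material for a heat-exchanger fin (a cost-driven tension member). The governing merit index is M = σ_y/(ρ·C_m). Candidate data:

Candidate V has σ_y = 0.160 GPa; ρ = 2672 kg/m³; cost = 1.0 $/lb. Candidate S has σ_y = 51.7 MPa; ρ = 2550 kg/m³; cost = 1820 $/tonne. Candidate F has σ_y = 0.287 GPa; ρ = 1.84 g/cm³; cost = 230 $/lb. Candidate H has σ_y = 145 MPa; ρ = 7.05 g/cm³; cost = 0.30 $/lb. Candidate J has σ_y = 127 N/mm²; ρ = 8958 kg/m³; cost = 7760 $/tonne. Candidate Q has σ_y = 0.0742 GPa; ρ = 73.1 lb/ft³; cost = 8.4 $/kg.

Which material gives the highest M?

candidate H

Putting every candidate on a common basis:
  candidate V: σ_y = 160.0 MPa, ρ = 2672 kg/m³, cost = 2.205 $/kg
  candidate S: σ_y = 51.70 MPa, ρ = 2550 kg/m³, cost = 1.820 $/kg
  candidate F: σ_y = 287.0 MPa, ρ = 1840 kg/m³, cost = 507.1 $/kg
  candidate H: σ_y = 145.0 MPa, ρ = 7050 kg/m³, cost = 0.6614 $/kg
  candidate J: σ_y = 127.0 MPa, ρ = 8958 kg/m³, cost = 7.760 $/kg
  candidate Q: σ_y = 74.20 MPa, ρ = 1171 kg/m³, cost = 8.400 $/kg
  candidate H: M = 31.1 kN·m per $
  candidate V: M = 27.2 kN·m per $
  candidate S: M = 11.1 kN·m per $
  candidate Q: M = 7.54 kN·m per $
  candidate J: M = 1.83 kN·m per $
  candidate F: M = 0.308 kN·m per $
Highest index: candidate H.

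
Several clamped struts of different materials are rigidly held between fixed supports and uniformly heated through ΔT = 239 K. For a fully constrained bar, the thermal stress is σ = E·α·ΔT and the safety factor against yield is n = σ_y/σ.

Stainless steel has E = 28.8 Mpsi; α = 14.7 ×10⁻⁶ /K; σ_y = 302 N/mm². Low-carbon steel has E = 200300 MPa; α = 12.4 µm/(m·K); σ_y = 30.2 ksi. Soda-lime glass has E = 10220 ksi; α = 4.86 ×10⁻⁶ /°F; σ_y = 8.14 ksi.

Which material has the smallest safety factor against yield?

low-carbon steel

With everything in SI (GPa, ×10⁻⁶/K, MPa):
  stainless steel: E = 198.6, α = 14.7, σ_y = 302.0 → σ = 698 MPa, n = 0.433
  low-carbon steel: E = 200.3, α = 12.4, σ_y = 208.2 → σ = 594 MPa, n = 0.351
  soda-lime glass: E = 70.46, α = 8.75, σ_y = 56.12 → σ = 147 MPa, n = 0.381
The minimum is low-carbon steel at n = 0.351.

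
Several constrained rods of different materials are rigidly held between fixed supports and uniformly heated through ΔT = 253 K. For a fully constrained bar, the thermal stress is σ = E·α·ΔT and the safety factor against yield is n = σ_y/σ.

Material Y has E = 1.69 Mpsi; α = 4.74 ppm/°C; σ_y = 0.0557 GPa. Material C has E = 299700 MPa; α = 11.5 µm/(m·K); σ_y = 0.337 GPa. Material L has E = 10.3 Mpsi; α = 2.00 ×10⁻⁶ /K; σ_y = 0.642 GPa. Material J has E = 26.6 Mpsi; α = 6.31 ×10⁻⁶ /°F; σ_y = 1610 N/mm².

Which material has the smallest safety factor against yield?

material C

With everything in SI (GPa, ×10⁻⁶/K, MPa):
  material Y: E = 11.65, α = 4.74, σ_y = 55.70 → σ = 14.0 MPa, n = 3.99
  material C: E = 299.7, α = 11.5, σ_y = 337.0 → σ = 872 MPa, n = 0.386
  material L: E = 71.02, α = 2.00, σ_y = 642.0 → σ = 35.9 MPa, n = 17.9
  material J: E = 183.4, α = 11.4, σ_y = 1610 → σ = 527 MPa, n = 3.05
Smallest n: material C with n = 0.386.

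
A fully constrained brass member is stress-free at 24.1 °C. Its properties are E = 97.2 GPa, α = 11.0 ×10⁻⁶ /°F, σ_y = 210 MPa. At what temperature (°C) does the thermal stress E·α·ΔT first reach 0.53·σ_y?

α = 11.0×10⁻⁶/°F × 9/5 = 19.8×10⁻⁶/K.
E·α·ΔT = 111.3 MPa ⇒ ΔT = 111.3 / (97.20×10³ × 19.8×10⁻⁶) = 57.83 K.
T = 24.1 + 57.83 = 81.93 °C.

81.9 °C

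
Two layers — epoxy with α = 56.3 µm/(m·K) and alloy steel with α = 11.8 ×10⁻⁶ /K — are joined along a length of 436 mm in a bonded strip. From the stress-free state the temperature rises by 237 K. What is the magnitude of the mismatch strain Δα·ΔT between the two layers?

Δα = |56.3 − 11.8|×10⁻⁶/K = 44.5×10⁻⁶/K.
Mismatch strain = Δα·ΔT = 44.5×10⁻⁶ × 237.0 = 0.0105.

0.0105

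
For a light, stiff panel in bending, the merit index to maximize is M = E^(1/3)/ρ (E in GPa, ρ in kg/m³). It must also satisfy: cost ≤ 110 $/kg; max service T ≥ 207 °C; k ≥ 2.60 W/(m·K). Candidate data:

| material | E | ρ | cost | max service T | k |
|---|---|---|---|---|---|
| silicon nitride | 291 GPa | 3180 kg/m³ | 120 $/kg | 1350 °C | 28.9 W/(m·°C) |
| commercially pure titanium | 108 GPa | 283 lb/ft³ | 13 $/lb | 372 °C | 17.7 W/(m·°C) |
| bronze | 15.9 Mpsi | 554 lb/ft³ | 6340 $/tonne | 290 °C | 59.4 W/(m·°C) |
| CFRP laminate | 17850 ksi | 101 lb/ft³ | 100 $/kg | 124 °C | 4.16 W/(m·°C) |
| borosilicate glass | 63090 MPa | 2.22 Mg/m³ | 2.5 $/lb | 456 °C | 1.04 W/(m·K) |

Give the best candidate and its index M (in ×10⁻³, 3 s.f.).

commercially pure titanium, M = 1.05×10⁻³

Screen on constraints: cost ≤ 110 $/kg; max service T ≥ 207 °C; k ≥ 2.60 W/(m·K). Survivors: commercially pure titanium, bronze.
Convert each candidate to consistent units, then evaluate M:
  commercially pure titanium: E = 108.0 GPa, ρ = 4533 kg/m³
  bronze: E = 109.6 GPa, ρ = 8874 kg/m³
  commercially pure titanium: M = 1.05×10⁻³
  bronze: M = 0.539×10⁻³
Commercially pure titanium ranks first.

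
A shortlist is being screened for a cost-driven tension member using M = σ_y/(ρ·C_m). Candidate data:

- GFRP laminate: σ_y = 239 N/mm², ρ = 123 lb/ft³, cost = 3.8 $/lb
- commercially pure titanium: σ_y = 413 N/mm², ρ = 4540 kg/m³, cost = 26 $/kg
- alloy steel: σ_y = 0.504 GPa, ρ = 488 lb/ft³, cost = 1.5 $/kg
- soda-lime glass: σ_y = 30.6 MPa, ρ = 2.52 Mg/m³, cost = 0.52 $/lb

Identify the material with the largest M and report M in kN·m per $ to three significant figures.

alloy steel, M = 43.0 kN·m per $

Putting every candidate on a common basis:
  GFRP laminate: σ_y = 239.0 MPa, ρ = 1970 kg/m³, cost = 8.377 $/kg
  commercially pure titanium: σ_y = 413.0 MPa, ρ = 4540 kg/m³, cost = 26.00 $/kg
  alloy steel: σ_y = 504.0 MPa, ρ = 7817 kg/m³, cost = 1.500 $/kg
  soda-lime glass: σ_y = 30.60 MPa, ρ = 2520 kg/m³, cost = 1.146 $/kg
  alloy steel: M = 43.0 kN·m per $
  GFRP laminate: M = 14.5 kN·m per $
  soda-lime glass: M = 10.6 kN·m per $
  commercially pure titanium: M = 3.50 kN·m per $
The maximum is for alloy steel.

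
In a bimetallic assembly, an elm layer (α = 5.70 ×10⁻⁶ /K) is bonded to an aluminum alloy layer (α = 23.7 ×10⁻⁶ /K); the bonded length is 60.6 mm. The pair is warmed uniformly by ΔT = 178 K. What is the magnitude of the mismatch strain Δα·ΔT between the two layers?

Δα = |5.70 − 23.7|×10⁻⁶/K = 18.0×10⁻⁶/K.
Mismatch strain = Δα·ΔT = 18.0×10⁻⁶ × 178.0 = 3.20×10⁻³.

3.20×10⁻³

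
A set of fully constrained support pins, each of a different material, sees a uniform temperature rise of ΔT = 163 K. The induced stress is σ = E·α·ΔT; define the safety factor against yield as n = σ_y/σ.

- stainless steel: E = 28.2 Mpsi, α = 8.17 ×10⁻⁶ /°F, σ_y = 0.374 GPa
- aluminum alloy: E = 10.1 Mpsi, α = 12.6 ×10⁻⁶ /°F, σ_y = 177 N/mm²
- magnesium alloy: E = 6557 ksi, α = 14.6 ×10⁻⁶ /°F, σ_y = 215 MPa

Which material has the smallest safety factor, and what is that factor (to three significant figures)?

Converting E to GPa, α to ×10⁻⁶/K, σ_y to MPa, then σ and n for each:
  stainless steel: E = 194.4, α = 14.7, σ_y = 374.0 → σ = 466 MPa, n = 0.802
  aluminum alloy: E = 69.64, α = 22.7, σ_y = 177.0 → σ = 257 MPa, n = 0.688
  magnesium alloy: E = 45.21, α = 26.3, σ_y = 215.0 → σ = 194 MPa, n = 1.11
Aluminum alloy has the lowest safety factor, n = 0.688.

aluminum alloy, n = 0.688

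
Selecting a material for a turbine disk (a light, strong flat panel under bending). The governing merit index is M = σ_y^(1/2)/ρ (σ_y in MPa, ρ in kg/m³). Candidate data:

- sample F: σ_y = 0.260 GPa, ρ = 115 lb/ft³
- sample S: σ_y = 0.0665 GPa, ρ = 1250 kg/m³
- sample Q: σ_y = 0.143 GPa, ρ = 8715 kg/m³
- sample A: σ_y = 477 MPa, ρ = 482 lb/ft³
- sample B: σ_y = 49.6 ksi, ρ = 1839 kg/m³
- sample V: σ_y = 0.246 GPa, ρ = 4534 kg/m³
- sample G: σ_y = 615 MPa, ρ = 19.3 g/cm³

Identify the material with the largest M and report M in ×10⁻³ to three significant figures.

sample B, M = 10.1×10⁻³

After converting to SI:
  sample F: σ_y = 260.0 MPa, ρ = 1842 kg/m³
  sample S: σ_y = 66.50 MPa, ρ = 1250 kg/m³
  sample Q: σ_y = 143.0 MPa, ρ = 8715 kg/m³
  sample A: σ_y = 477.0 MPa, ρ = 7721 kg/m³
  sample B: σ_y = 342.0 MPa, ρ = 1839 kg/m³
  sample V: σ_y = 246.0 MPa, ρ = 4534 kg/m³
  sample G: σ_y = 615.0 MPa, ρ = 19300 kg/m³
  sample B: M = 10.1×10⁻³
  sample F: M = 8.75×10⁻³
  sample S: M = 6.52×10⁻³
  sample V: M = 3.46×10⁻³
  sample A: M = 2.83×10⁻³
  sample Q: M = 1.37×10⁻³
  sample G: M = 1.28×10⁻³
Highest index: sample B.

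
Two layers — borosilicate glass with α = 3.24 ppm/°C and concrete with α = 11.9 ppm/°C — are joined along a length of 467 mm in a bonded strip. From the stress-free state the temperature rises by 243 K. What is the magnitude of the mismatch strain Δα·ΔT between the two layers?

Δα = |3.24 − 11.9|×10⁻⁶/K = 8.66×10⁻⁶/K.
Mismatch strain = Δα·ΔT = 8.66×10⁻⁶ × 243.0 = 2.10×10⁻³.

2.10×10⁻³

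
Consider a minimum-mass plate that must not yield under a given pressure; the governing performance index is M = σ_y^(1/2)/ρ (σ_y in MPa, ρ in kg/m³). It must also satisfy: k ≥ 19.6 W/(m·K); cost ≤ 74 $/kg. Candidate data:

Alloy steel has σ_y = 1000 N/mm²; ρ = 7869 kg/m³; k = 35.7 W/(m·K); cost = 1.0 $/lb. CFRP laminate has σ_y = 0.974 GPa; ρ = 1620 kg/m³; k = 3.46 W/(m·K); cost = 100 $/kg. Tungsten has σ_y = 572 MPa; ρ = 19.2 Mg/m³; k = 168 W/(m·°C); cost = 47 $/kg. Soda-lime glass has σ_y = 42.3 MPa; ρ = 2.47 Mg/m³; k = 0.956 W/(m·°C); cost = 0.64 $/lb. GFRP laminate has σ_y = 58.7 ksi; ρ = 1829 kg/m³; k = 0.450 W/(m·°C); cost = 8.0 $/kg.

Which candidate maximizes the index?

alloy steel

Screen on constraints: k ≥ 19.6 W/(m·K); cost ≤ 74 $/kg. Survivors: alloy steel, tungsten.
After converting to SI:
  alloy steel: σ_y = 1000 MPa, ρ = 7869 kg/m³
  tungsten: σ_y = 572.0 MPa, ρ = 19200 kg/m³
  alloy steel: M = 4.02×10⁻³
  tungsten: M = 1.25×10⁻³
The maximum is for alloy steel.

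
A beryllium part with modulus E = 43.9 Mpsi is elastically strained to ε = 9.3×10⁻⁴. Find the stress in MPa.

E = 43.9 Mpsi = 302.7 GPa.
σ = E·ε = 302700 MPa × 9.3×10⁻⁴ = 281 MPa.

281 MPa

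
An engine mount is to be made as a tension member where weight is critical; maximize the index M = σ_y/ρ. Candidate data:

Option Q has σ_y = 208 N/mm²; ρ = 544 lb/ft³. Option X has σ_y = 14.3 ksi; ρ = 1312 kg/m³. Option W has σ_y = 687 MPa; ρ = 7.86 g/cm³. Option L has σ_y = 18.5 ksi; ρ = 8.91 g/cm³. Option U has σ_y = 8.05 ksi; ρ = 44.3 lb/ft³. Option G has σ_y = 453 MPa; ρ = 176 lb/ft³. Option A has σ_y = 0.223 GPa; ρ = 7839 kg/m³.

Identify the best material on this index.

option G

Normalizing units and computing the index:
  option Q: σ_y = 208.0 MPa, ρ = 8714 kg/m³
  option X: σ_y = 98.60 MPa, ρ = 1312 kg/m³
  option W: σ_y = 687.0 MPa, ρ = 7860 kg/m³
  option L: σ_y = 127.6 MPa, ρ = 8910 kg/m³
  option U: σ_y = 55.50 MPa, ρ = 709.6 kg/m³
  option G: σ_y = 453.0 MPa, ρ = 2819 kg/m³
  option A: σ_y = 223.0 MPa, ρ = 7839 kg/m³
  option G: M = 161 kN·m/kg
  option W: M = 87.4 kN·m/kg
  option U: M = 78.2 kN·m/kg
  option X: M = 75.1 kN·m/kg
  option A: M = 28.4 kN·m/kg
  option Q: M = 23.9 kN·m/kg
  option L: M = 14.3 kN·m/kg
Option G has the largest M.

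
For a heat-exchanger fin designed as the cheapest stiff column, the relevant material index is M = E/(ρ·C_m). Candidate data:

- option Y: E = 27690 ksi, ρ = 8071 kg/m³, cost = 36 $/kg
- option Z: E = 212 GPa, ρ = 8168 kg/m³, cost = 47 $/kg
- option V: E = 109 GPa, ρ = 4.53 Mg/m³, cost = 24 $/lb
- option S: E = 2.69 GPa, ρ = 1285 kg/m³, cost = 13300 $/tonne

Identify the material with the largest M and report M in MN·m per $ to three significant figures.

option Y, M = 0.657 MN·m per $

After converting to SI:
  option Y: E = 190.9 GPa, ρ = 8071 kg/m³, cost = 36.00 $/kg
  option Z: E = 212.0 GPa, ρ = 8168 kg/m³, cost = 47.00 $/kg
  option V: E = 109.0 GPa, ρ = 4530 kg/m³, cost = 52.91 $/kg
  option S: E = 2.690 GPa, ρ = 1285 kg/m³, cost = 13.30 $/kg
  option Y: M = 0.657 MN·m per $
  option Z: M = 0.552 MN·m per $
  option V: M = 0.455 MN·m per $
  option S: M = 0.157 MN·m per $
Highest index: option Y.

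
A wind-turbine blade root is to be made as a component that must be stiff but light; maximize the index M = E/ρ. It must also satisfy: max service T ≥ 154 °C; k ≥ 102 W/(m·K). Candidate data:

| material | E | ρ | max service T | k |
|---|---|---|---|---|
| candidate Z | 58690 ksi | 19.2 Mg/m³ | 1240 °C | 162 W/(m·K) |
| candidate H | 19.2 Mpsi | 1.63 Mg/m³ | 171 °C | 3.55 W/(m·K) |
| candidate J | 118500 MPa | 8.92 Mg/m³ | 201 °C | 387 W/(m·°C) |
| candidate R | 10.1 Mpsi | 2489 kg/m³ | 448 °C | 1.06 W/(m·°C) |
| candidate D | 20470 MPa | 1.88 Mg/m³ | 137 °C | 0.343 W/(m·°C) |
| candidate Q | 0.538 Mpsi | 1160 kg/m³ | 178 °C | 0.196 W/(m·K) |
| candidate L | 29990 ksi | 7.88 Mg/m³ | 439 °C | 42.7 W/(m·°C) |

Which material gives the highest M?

candidate Z

Screen on constraints: max service T ≥ 154 °C; k ≥ 102 W/(m·K). Survivors: candidate Z, candidate J.
After converting to SI:
  candidate Z: E = 404.7 GPa, ρ = 19200 kg/m³
  candidate J: E = 118.5 GPa, ρ = 8920 kg/m³
  candidate Z: M = 21.1 MN·m/kg
  candidate J: M = 13.3 MN·m/kg
Candidate Z ranks first.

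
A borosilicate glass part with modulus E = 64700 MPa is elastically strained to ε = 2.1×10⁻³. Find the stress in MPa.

136 MPa

E = 64700 MPa = 64.70 GPa.
σ = E·ε = 64700 MPa × 2.1×10⁻³ = 136 MPa.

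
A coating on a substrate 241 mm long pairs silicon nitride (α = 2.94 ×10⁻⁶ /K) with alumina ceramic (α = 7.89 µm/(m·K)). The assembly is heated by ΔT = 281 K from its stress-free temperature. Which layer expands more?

α(silicon nitride) = 2.94×10⁻⁶/K vs α(alumina ceramic) = 7.89×10⁻⁶/K.
Higher α expands more for the same ΔT: alumina ceramic.

alumina ceramic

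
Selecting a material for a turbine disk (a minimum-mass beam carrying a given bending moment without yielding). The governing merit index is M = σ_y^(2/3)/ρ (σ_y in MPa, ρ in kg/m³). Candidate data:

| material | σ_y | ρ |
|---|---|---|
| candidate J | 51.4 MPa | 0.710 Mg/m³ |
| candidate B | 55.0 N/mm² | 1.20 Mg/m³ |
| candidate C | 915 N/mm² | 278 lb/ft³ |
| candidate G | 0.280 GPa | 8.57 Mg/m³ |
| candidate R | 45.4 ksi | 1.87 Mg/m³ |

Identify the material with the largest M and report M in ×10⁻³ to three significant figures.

candidate R, M = 24.7×10⁻³

After converting to SI:
  candidate J: σ_y = 51.40 MPa, ρ = 710.0 kg/m³
  candidate B: σ_y = 55.00 MPa, ρ = 1200 kg/m³
  candidate C: σ_y = 915.0 MPa, ρ = 4453 kg/m³
  candidate G: σ_y = 280.0 MPa, ρ = 8570 kg/m³
  candidate R: σ_y = 313.0 MPa, ρ = 1870 kg/m³
  candidate R: M = 24.7×10⁻³
  candidate C: M = 21.2×10⁻³
  candidate J: M = 19.5×10⁻³
  candidate B: M = 12.1×10⁻³
  candidate G: M = 4.99×10⁻³
Highest index: candidate R.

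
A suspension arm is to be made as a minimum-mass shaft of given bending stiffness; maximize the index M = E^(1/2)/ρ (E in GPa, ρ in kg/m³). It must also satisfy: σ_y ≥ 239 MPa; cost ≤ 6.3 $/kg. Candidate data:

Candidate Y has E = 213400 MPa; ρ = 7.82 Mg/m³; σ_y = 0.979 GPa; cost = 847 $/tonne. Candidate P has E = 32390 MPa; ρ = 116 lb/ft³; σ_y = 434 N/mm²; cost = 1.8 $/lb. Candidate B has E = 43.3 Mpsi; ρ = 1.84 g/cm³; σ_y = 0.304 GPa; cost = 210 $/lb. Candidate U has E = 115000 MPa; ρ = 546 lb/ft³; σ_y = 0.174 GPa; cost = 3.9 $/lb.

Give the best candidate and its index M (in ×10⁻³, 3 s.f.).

candidate P, M = 3.06×10⁻³

Screen on constraints: σ_y ≥ 239 MPa; cost ≤ 6.3 $/kg. Survivors: candidate Y, candidate P.
After converting to SI:
  candidate Y: E = 213.4 GPa, ρ = 7820 kg/m³
  candidate P: E = 32.39 GPa, ρ = 1858 kg/m³
  candidate P: M = 3.06×10⁻³
  candidate Y: M = 1.87×10⁻³
Candidate P ranks first.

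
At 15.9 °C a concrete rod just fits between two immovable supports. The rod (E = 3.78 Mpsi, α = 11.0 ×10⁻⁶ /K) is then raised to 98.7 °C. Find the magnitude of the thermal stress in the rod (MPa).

E = 3.78 Mpsi = 26.06 GPa.
ΔT = 82.80 K. Constrained thermal stress σ = E·α·ΔT = 26.06×10³ MPa × 11.0×10⁻⁶ × 82.80 = 23.7 MPa (compressive).

23.7 MPa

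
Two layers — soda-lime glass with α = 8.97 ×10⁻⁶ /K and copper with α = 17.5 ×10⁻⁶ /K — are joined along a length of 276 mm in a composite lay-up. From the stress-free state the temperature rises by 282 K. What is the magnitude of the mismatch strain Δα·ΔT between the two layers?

Δα = |8.97 − 17.5|×10⁻⁶/K = 8.53×10⁻⁶/K.
Mismatch strain = Δα·ΔT = 8.53×10⁻⁶ × 282.0 = 2.41×10⁻³.

2.41×10⁻³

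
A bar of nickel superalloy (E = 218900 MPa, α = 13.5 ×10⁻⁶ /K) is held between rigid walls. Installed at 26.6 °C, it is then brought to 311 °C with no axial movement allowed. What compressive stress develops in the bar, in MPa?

E = 218900 MPa = 218.9 GPa.
ΔT = 284.4 K. Constrained thermal stress σ = E·α·ΔT = 218.9×10³ MPa × 13.5×10⁻⁶ × 284.4 = 840 MPa (compressive).

840 MPa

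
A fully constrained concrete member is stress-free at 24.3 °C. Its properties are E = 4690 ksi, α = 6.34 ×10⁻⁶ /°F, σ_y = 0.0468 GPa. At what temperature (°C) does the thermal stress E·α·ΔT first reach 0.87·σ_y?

E = 4690 ksi = 32.34 GPa.
α = 6.34×10⁻⁶/°F × 9/5 = 11.4×10⁻⁶/K.
σ_y = 0.0468 GPa = 46.80 MPa.
E·α·ΔT = 40.72 MPa ⇒ ΔT = 40.72 / (32.34×10³ × 11.4×10⁻⁶) = 110.3 K.
T = 24.3 + 110.3 = 134.6 °C.

135 °C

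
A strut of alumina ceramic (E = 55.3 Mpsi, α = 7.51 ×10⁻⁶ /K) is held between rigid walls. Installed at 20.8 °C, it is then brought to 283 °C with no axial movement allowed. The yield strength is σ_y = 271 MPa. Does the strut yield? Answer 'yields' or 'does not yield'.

yields

E = 55.3 Mpsi = 381.3 GPa.
ΔT = 262.2 K. Constrained thermal stress σ = E·α·ΔT = 381.3×10³ MPa × 7.51×10⁻⁶ × 262.2 = 751 MPa (compressive).
Compare to σ_y = 271 MPa: σ ≥ σ_y, so it yields.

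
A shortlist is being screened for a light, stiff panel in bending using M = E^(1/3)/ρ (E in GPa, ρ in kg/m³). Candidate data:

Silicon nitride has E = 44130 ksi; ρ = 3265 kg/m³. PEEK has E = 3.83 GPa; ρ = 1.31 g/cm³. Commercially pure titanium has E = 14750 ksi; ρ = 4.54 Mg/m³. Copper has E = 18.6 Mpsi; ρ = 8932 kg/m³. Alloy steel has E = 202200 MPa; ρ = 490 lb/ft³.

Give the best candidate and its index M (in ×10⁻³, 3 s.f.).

Convert each candidate to consistent units, then evaluate M:
  silicon nitride: E = 304.3 GPa, ρ = 3265 kg/m³
  PEEK: E = 3.830 GPa, ρ = 1310 kg/m³
  commercially pure titanium: E = 101.7 GPa, ρ = 4540 kg/m³
  copper: E = 128.2 GPa, ρ = 8932 kg/m³
  alloy steel: E = 202.2 GPa, ρ = 7849 kg/m³
  silicon nitride: M = 2.06×10⁻³
  PEEK: M = 1.19×10⁻³
  commercially pure titanium: M = 1.03×10⁻³
  alloy steel: M = 0.748×10⁻³
  copper: M = 0.565×10⁻³
Silicon nitride ranks first.

silicon nitride, M = 2.06×10⁻³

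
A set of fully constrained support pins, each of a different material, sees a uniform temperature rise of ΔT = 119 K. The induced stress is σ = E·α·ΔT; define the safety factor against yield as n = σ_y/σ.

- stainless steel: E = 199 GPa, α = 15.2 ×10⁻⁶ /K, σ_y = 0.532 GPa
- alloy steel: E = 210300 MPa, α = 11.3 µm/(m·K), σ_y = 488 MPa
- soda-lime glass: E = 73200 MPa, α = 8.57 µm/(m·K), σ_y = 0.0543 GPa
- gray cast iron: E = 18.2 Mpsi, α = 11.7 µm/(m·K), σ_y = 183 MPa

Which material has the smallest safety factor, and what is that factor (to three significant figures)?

soda-lime glass, n = 0.727

Per material, after unit conversion:
  stainless steel: E = 199.0, α = 15.2, σ_y = 532.0 → σ = 360 MPa, n = 1.48
  alloy steel: E = 210.3, α = 11.3, σ_y = 488.0 → σ = 283 MPa, n = 1.73
  soda-lime glass: E = 73.20, α = 8.57, σ_y = 54.30 → σ = 74.7 MPa, n = 0.727
  gray cast iron: E = 125.5, α = 11.7, σ_y = 183.0 → σ = 175 MPa, n = 1.05
The minimum is soda-lime glass at n = 0.727.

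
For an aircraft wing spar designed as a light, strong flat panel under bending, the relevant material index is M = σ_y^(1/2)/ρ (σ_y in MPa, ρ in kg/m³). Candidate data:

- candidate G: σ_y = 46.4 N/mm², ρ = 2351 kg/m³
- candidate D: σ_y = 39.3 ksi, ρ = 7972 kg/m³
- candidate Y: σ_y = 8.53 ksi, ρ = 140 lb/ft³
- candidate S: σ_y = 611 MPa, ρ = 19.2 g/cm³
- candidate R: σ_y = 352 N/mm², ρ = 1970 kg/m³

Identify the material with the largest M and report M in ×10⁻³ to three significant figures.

candidate R, M = 9.52×10⁻³

Convert each candidate to consistent units, then evaluate M:
  candidate G: σ_y = 46.40 MPa, ρ = 2351 kg/m³
  candidate D: σ_y = 271.0 MPa, ρ = 7972 kg/m³
  candidate Y: σ_y = 58.81 MPa, ρ = 2243 kg/m³
  candidate S: σ_y = 611.0 MPa, ρ = 19200 kg/m³
  candidate R: σ_y = 352.0 MPa, ρ = 1970 kg/m³
  candidate R: M = 9.52×10⁻³
  candidate Y: M = 3.42×10⁻³
  candidate G: M = 2.90×10⁻³
  candidate D: M = 2.06×10⁻³
  candidate S: M = 1.29×10⁻³
Highest index: candidate R.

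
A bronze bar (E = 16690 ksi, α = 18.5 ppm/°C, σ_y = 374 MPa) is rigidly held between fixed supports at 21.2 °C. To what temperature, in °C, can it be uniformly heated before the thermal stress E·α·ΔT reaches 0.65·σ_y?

E = 16690 ksi = 115.1 GPa.
E·α·ΔT = 243.1 MPa ⇒ ΔT = 243.1 / (115.1×10³ × 18.5×10⁻⁶) = 114.2 K.
T = 21.2 + 114.2 = 135.4 °C.

135 °C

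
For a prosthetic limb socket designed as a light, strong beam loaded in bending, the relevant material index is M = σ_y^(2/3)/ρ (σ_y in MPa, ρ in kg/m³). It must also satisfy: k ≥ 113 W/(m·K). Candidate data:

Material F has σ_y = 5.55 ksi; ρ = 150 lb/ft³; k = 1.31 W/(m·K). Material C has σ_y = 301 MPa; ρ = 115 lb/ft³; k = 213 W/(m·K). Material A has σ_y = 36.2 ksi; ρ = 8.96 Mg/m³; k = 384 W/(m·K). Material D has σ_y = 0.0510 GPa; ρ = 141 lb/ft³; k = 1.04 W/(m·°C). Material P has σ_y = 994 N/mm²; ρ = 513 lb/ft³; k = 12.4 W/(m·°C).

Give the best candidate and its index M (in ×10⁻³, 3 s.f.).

Screen on constraints: k ≥ 113 W/(m·K). Survivors: material C, material A.
Putting every candidate on a common basis:
  material C: σ_y = 301.0 MPa, ρ = 1842 kg/m³
  material A: σ_y = 249.6 MPa, ρ = 8960 kg/m³
  material C: M = 24.4×10⁻³
  material A: M = 4.42×10⁻³
Material C has the largest M.

material C, M = 24.4×10⁻³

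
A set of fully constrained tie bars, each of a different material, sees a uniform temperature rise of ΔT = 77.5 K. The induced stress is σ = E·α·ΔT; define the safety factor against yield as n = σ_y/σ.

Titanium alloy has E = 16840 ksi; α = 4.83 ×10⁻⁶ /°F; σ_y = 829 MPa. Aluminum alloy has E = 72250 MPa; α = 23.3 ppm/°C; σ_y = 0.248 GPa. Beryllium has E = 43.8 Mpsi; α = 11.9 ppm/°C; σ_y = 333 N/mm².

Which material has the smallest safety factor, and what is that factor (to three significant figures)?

beryllium, n = 1.20

Converting E to GPa, α to ×10⁻⁶/K, σ_y to MPa, then σ and n for each:
  titanium alloy: E = 116.1, α = 8.69, σ_y = 829.0 → σ = 78.2 MPa, n = 10.6
  aluminum alloy: E = 72.25, α = 23.3, σ_y = 248.0 → σ = 130 MPa, n = 1.90
  beryllium: E = 302.0, α = 11.9, σ_y = 333.0 → σ = 279 MPa, n = 1.20
Smallest n: beryllium with n = 1.20.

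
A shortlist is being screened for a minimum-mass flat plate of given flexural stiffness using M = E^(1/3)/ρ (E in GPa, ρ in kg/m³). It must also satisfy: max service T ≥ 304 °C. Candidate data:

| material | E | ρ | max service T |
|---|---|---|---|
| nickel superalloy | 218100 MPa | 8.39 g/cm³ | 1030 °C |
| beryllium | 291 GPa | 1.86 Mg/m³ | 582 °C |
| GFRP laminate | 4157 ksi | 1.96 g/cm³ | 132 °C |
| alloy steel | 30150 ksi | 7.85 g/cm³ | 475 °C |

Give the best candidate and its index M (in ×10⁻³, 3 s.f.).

beryllium, M = 3.56×10⁻³

Screen on constraints: max service T ≥ 304 °C. Survivors: nickel superalloy, beryllium, alloy steel.
After converting to SI:
  nickel superalloy: E = 218.1 GPa, ρ = 8390 kg/m³
  beryllium: E = 291.0 GPa, ρ = 1860 kg/m³
  alloy steel: E = 207.9 GPa, ρ = 7850 kg/m³
  beryllium: M = 3.56×10⁻³
  alloy steel: M = 0.755×10⁻³
  nickel superalloy: M = 0.717×10⁻³
Beryllium has the largest M.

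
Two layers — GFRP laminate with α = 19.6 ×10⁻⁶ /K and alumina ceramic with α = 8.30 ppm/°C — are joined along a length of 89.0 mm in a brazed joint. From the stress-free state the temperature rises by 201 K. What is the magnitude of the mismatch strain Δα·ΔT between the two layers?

Δα = |19.6 − 8.30|×10⁻⁶/K = 11.3×10⁻⁶/K.
Mismatch strain = Δα·ΔT = 11.3×10⁻⁶ × 201.0 = 2.27×10⁻³.

2.27×10⁻³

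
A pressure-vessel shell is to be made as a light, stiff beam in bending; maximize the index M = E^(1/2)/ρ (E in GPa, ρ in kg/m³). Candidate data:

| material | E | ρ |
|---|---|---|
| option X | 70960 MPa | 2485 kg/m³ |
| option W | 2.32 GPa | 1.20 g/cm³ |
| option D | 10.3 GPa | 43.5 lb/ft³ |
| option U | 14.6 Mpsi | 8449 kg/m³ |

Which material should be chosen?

After converting to SI:
  option X: E = 70.96 GPa, ρ = 2485 kg/m³
  option W: E = 2.320 GPa, ρ = 1200 kg/m³
  option D: E = 10.30 GPa, ρ = 696.8 kg/m³
  option U: E = 100.7 GPa, ρ = 8449 kg/m³
  option D: M = 4.61×10⁻³
  option X: M = 3.39×10⁻³
  option W: M = 1.27×10⁻³
  option U: M = 1.19×10⁻³
Highest index: option D.

option D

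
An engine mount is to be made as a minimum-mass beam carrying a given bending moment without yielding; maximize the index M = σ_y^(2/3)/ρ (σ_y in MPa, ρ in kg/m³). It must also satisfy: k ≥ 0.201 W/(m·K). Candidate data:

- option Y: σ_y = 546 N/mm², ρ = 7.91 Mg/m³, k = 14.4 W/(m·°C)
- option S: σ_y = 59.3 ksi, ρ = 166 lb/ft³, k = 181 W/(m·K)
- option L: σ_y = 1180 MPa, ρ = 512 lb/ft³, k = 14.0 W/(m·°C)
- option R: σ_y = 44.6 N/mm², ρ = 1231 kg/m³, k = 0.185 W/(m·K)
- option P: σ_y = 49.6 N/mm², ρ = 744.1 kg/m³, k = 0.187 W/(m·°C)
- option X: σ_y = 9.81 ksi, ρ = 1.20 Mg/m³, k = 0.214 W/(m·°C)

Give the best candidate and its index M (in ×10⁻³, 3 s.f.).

Screen on constraints: k ≥ 0.201 W/(m·K). Survivors: option Y, option S, option L, option X.
Putting every candidate on a common basis:
  option Y: σ_y = 546.0 MPa, ρ = 7910 kg/m³
  option S: σ_y = 408.9 MPa, ρ = 2659 kg/m³
  option L: σ_y = 1180 MPa, ρ = 8201 kg/m³
  option X: σ_y = 67.64 MPa, ρ = 1200 kg/m³
  option S: M = 20.7×10⁻³
  option X: M = 13.8×10⁻³
  option L: M = 13.6×10⁻³
  option Y: M = 8.45×10⁻³
The maximum is for option S.

option S, M = 20.7×10⁻³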